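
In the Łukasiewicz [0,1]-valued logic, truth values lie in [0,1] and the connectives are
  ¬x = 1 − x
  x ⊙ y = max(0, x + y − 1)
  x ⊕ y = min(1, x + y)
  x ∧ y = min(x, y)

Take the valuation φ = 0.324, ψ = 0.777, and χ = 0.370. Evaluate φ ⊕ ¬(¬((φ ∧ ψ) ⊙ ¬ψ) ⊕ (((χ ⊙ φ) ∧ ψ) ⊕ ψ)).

φ ∧ ψ = min(0.324, 0.777) = 0.324
¬ψ = 1 − 0.777 = 0.223
(φ ∧ ψ) ⊙ ¬ψ = max(0, 0.324 + 0.223 − 1) = max(0, -0.453) = 0.000
¬((φ ∧ ψ) ⊙ ¬ψ) = 1 − 0.000 = 1.000
χ ⊙ φ = max(0, 0.370 + 0.324 − 1) = max(0, -0.306) = 0.000
(χ ⊙ φ) ∧ ψ = min(0.000, 0.777) = 0.000
((χ ⊙ φ) ∧ ψ) ⊕ ψ = min(1, 0.000 + 0.777) = min(1, 0.777) = 0.777
¬((φ ∧ ψ) ⊙ ¬ψ) ⊕ (((χ ⊙ φ) ∧ ψ) ⊕ ψ) = min(1, 1.000 + 0.777) = min(1, 1.777) = 1.000
¬(¬((φ ∧ ψ) ⊙ ¬ψ) ⊕ (((χ ⊙ φ) ∧ ψ) ⊕ ψ)) = 1 − 1.000 = 0.000
φ ⊕ ¬(¬((φ ∧ ψ) ⊙ ¬ψ) ⊕ (((χ ⊙ φ) ∧ ψ) ⊕ ψ)) = min(1, 0.324 + 0.000) = min(1, 0.324) = 0.324

0.324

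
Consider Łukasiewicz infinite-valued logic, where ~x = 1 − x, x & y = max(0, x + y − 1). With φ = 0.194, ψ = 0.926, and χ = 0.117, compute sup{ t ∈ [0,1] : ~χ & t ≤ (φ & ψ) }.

0.237

~χ = 1 − 0.117 = 0.883
So the left factor is ~χ = 0.883.
φ & ψ = max(0, 0.194 + 0.926 − 1) = max(0, 0.120) = 0.120
So the right-hand bound is φ & ψ = 0.120.
The residuum of the Łukasiewicz t-norm gives the supremum: min(1, 1 − 0.883 + 0.120).
1 − 0.883 + 0.120 = 0.237, so t = min(1, 0.237) = 0.237.
Check: 0.883 & 0.237 = max(0, 0.120) = 0.120 ≤ 0.120.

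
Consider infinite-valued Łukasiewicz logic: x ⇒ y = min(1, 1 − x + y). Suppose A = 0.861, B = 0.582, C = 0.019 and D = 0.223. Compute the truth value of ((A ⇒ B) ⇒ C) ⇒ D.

A ⇒ B = min(1, 1 − 0.861 + 0.582) = min(1, 0.721) = 0.721
(A ⇒ B) ⇒ C = min(1, 1 − 0.721 + 0.019) = min(1, 0.298) = 0.298
((A ⇒ B) ⇒ C) ⇒ D = min(1, 1 − 0.298 + 0.223) = min(1, 0.925) = 0.925

0.925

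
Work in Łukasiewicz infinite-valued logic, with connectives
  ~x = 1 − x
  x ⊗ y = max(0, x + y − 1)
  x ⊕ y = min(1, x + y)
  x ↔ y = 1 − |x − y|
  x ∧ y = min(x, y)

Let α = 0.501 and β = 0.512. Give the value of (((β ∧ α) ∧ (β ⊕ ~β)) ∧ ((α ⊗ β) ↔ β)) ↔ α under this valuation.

1.000

β ∧ α = min(0.512, 0.501) = 0.501
~β = 1 − 0.512 = 0.488
β ⊕ ~β = min(1, 0.512 + 0.488) = min(1, 1.000) = 1.000
(β ∧ α) ∧ (β ⊕ ~β) = min(0.501, 1.000) = 0.501
α ⊗ β = max(0, 0.501 + 0.512 − 1) = max(0, 0.013) = 0.013
(α ⊗ β) ↔ β = 1 − |0.013 − 0.512| = 1 − 0.499 = 0.501
((β ∧ α) ∧ (β ⊕ ~β)) ∧ ((α ⊗ β) ↔ β) = min(0.501, 0.501) = 0.501
(((β ∧ α) ∧ (β ⊕ ~β)) ∧ ((α ⊗ β) ↔ β)) ↔ α = 1 − |0.501 − 0.501| = 1 − 0.000 = 1.000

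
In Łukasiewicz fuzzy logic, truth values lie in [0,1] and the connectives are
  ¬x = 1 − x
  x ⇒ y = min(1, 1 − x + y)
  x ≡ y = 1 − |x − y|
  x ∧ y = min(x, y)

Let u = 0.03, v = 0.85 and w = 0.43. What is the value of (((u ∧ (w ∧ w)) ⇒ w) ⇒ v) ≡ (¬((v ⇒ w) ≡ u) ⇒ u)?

0.63

w ∧ w = min(0.43, 0.43) = 0.43
u ∧ (w ∧ w) = min(0.03, 0.43) = 0.03
(u ∧ (w ∧ w)) ⇒ w = min(1, 1 − 0.03 + 0.43) = min(1, 1.40) = 1.00
((u ∧ (w ∧ w)) ⇒ w) ⇒ v = min(1, 1 − 1.00 + 0.85) = min(1, 0.85) = 0.85
v ⇒ w = min(1, 1 − 0.85 + 0.43) = min(1, 0.58) = 0.58
(v ⇒ w) ≡ u = 1 − |0.58 − 0.03| = 1 − 0.55 = 0.45
¬((v ⇒ w) ≡ u) = 1 − 0.45 = 0.55
¬((v ⇒ w) ≡ u) ⇒ u = min(1, 1 − 0.55 + 0.03) = min(1, 0.48) = 0.48
(((u ∧ (w ∧ w)) ⇒ w) ⇒ v) ≡ (¬((v ⇒ w) ≡ u) ⇒ u) = 1 − |0.85 − 0.48| = 1 − 0.37 = 0.63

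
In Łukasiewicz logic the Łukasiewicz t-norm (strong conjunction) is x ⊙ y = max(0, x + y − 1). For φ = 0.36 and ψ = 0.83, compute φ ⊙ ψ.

φ ⊙ ψ = max(0, 0.36 + 0.83 − 1) = max(0, 0.19) = 0.19
For comparison, the Gödel (minimum) t-norm min(x, y) would give 0.36.

0.19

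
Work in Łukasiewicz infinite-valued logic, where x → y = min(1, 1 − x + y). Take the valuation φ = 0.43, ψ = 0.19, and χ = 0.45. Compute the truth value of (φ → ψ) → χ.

φ → ψ = min(1, 1 − 0.43 + 0.19) = min(1, 0.76) = 0.76
(φ → ψ) → χ = min(1, 1 − 0.76 + 0.45) = min(1, 0.69) = 0.69

0.69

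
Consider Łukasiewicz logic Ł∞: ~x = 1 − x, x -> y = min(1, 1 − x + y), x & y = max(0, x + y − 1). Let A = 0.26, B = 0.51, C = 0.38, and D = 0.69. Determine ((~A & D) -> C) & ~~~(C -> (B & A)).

0.33

~A = 1 − 0.26 = 0.74
~A & D = max(0, 0.74 + 0.69 − 1) = max(0, 0.43) = 0.43
(~A & D) -> C = min(1, 1 − 0.43 + 0.38) = min(1, 0.95) = 0.95
B & A = max(0, 0.51 + 0.26 − 1) = max(0, -0.23) = 0.00
C -> (B & A) = min(1, 1 − 0.38 + 0.00) = min(1, 0.62) = 0.62
~(C -> (B & A)) = 1 − 0.62 = 0.38
~~(C -> (B & A)) = 1 − 0.38 = 0.62
~~~(C -> (B & A)) = 1 − 0.62 = 0.38
((~A & D) -> C) & ~~~(C -> (B & A)) = max(0, 0.95 + 0.38 − 1) = max(0, 0.33) = 0.33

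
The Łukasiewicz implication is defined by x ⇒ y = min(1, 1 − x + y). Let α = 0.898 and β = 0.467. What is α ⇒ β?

α ⇒ β = min(1, 1 − 0.898 + 0.467) = min(1, 0.569) = 0.569
For comparison, the Gödel implication (1 if x ≤ y else y) would give 0.467.

0.569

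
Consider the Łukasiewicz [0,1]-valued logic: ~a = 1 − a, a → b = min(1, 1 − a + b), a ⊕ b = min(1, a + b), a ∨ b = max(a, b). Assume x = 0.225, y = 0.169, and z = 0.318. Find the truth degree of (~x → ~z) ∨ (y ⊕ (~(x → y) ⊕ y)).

~x = 1 − 0.225 = 0.775
~z = 1 − 0.318 = 0.682
~x → ~z = min(1, 1 − 0.775 + 0.682) = min(1, 0.907) = 0.907
x → y = min(1, 1 − 0.225 + 0.169) = min(1, 0.944) = 0.944
~(x → y) = 1 − 0.944 = 0.056
~(x → y) ⊕ y = min(1, 0.056 + 0.169) = min(1, 0.225) = 0.225
y ⊕ (~(x → y) ⊕ y) = min(1, 0.169 + 0.225) = min(1, 0.394) = 0.394
(~x → ~z) ∨ (y ⊕ (~(x → y) ⊕ y)) = max(0.907, 0.394) = 0.907

0.907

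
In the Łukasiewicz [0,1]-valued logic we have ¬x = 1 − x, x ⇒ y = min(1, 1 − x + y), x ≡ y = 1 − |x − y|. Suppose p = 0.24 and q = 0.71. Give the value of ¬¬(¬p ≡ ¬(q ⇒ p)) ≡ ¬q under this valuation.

¬p = 1 − 0.24 = 0.76
q ⇒ p = min(1, 1 − 0.71 + 0.24) = min(1, 0.53) = 0.53
¬(q ⇒ p) = 1 − 0.53 = 0.47
¬p ≡ ¬(q ⇒ p) = 1 − |0.76 − 0.47| = 1 − 0.29 = 0.71
¬(¬p ≡ ¬(q ⇒ p)) = 1 − 0.71 = 0.29
¬¬(¬p ≡ ¬(q ⇒ p)) = 1 − 0.29 = 0.71
¬q = 1 − 0.71 = 0.29
¬¬(¬p ≡ ¬(q ⇒ p)) ≡ ¬q = 1 − |0.71 − 0.29| = 1 − 0.42 = 0.58

0.58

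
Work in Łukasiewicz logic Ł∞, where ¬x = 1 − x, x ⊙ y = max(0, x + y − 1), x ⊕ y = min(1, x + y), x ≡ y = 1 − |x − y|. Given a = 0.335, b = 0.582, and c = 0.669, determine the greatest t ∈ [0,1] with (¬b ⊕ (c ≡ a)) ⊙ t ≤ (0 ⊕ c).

0.669

¬b = 1 − 0.582 = 0.418
c ≡ a = 1 − |0.669 − 0.335| = 1 − 0.334 = 0.666
¬b ⊕ (c ≡ a) = min(1, 0.418 + 0.666) = min(1, 1.084) = 1.000
So the left factor is ¬b ⊕ (c ≡ a) = 1.000.
0 ⊕ c = min(1, 0.000 + 0.669) = min(1, 0.669) = 0.669
So the right-hand bound is 0 ⊕ c = 0.669.
The residuum of the Łukasiewicz t-norm gives the supremum: min(1, 1 − 1.000 + 0.669).
1 − 1.000 + 0.669 = 0.669, so t = min(1, 0.669) = 0.669.
Check: 1.000 ⊙ 0.669 = max(0, 0.669) = 0.669 ≤ 0.669.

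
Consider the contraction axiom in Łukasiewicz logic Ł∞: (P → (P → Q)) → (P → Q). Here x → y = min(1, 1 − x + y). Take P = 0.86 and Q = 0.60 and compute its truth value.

0.86

P → Q = min(1, 1 − 0.86 + 0.60) = min(1, 0.74) = 0.74
P → (P → Q) = min(1, 1 − 0.86 + 0.74) = min(1, 0.88) = 0.88
(P → (P → Q)) → (P → Q) = min(1, 1 − 0.88 + 0.74) = min(1, 0.86) = 0.86
(The value 0.86 < 1 shows this instance is not satisfied; fails in Ł∞ (the t-norm is not idempotent).)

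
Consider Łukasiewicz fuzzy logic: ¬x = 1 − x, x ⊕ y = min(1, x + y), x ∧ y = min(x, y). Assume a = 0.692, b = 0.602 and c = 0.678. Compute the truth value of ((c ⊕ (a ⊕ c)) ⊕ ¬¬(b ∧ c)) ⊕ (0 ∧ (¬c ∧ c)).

1.000

a ⊕ c = min(1, 0.692 + 0.678) = min(1, 1.370) = 1.000
c ⊕ (a ⊕ c) = min(1, 0.678 + 1.000) = min(1, 1.678) = 1.000
b ∧ c = min(0.602, 0.678) = 0.602
¬(b ∧ c) = 1 − 0.602 = 0.398
¬¬(b ∧ c) = 1 − 0.398 = 0.602
(c ⊕ (a ⊕ c)) ⊕ ¬¬(b ∧ c) = min(1, 1.000 + 0.602) = min(1, 1.602) = 1.000
¬c = 1 − 0.678 = 0.322
¬c ∧ c = min(0.322, 0.678) = 0.322
0 ∧ (¬c ∧ c) = min(0.000, 0.322) = 0.000
((c ⊕ (a ⊕ c)) ⊕ ¬¬(b ∧ c)) ⊕ (0 ∧ (¬c ∧ c)) = min(1, 1.000 + 0.000) = min(1, 1.000) = 1.000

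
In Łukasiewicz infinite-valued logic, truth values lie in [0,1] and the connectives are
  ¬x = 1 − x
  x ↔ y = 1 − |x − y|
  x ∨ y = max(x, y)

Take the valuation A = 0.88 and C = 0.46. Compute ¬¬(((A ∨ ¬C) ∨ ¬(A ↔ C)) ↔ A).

1.00

¬C = 1 − 0.46 = 0.54
A ∨ ¬C = max(0.88, 0.54) = 0.88
A ↔ C = 1 − |0.88 − 0.46| = 1 − 0.42 = 0.58
¬(A ↔ C) = 1 − 0.58 = 0.42
(A ∨ ¬C) ∨ ¬(A ↔ C) = max(0.88, 0.42) = 0.88
((A ∨ ¬C) ∨ ¬(A ↔ C)) ↔ A = 1 − |0.88 − 0.88| = 1 − 0.00 = 1.00
¬(((A ∨ ¬C) ∨ ¬(A ↔ C)) ↔ A) = 1 − 1.00 = 0.00
¬¬(((A ∨ ¬C) ∨ ¬(A ↔ C)) ↔ A) = 1 − 0.00 = 1.00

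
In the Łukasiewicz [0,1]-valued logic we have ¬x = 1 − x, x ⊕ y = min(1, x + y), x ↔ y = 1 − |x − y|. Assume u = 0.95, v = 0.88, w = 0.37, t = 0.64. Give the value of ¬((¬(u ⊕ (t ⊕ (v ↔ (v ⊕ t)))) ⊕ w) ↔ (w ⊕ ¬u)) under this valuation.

v ⊕ t = min(1, 0.88 + 0.64) = min(1, 1.52) = 1.00
v ↔ (v ⊕ t) = 1 − |0.88 − 1.00| = 1 − 0.12 = 0.88
t ⊕ (v ↔ (v ⊕ t)) = min(1, 0.64 + 0.88) = min(1, 1.52) = 1.00
u ⊕ (t ⊕ (v ↔ (v ⊕ t))) = min(1, 0.95 + 1.00) = min(1, 1.95) = 1.00
¬(u ⊕ (t ⊕ (v ↔ (v ⊕ t)))) = 1 − 1.00 = 0.00
¬(u ⊕ (t ⊕ (v ↔ (v ⊕ t)))) ⊕ w = min(1, 0.00 + 0.37) = min(1, 0.37) = 0.37
¬u = 1 − 0.95 = 0.05
w ⊕ ¬u = min(1, 0.37 + 0.05) = min(1, 0.42) = 0.42
(¬(u ⊕ (t ⊕ (v ↔ (v ⊕ t)))) ⊕ w) ↔ (w ⊕ ¬u) = 1 − |0.37 − 0.42| = 1 − 0.05 = 0.95
¬((¬(u ⊕ (t ⊕ (v ↔ (v ⊕ t)))) ⊕ w) ↔ (w ⊕ ¬u)) = 1 − 0.95 = 0.05

0.05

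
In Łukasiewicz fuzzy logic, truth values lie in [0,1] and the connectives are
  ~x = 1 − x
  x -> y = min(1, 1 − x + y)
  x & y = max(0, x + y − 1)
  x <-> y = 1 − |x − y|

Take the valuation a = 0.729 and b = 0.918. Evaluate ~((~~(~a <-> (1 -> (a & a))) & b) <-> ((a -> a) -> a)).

~a = 1 − 0.729 = 0.271
a & a = max(0, 0.729 + 0.729 − 1) = max(0, 0.458) = 0.458
1 -> (a & a) = min(1, 1 − 1.000 + 0.458) = min(1, 0.458) = 0.458
~a <-> (1 -> (a & a)) = 1 − |0.271 − 0.458| = 1 − 0.187 = 0.813
~(~a <-> (1 -> (a & a))) = 1 − 0.813 = 0.187
~~(~a <-> (1 -> (a & a))) = 1 − 0.187 = 0.813
~~(~a <-> (1 -> (a & a))) & b = max(0, 0.813 + 0.918 − 1) = max(0, 0.731) = 0.731
a -> a = min(1, 1 − 0.729 + 0.729) = min(1, 1.000) = 1.000
(a -> a) -> a = min(1, 1 − 1.000 + 0.729) = min(1, 0.729) = 0.729
(~~(~a <-> (1 -> (a & a))) & b) <-> ((a -> a) -> a) = 1 − |0.731 − 0.729| = 1 − 0.002 = 0.998
~((~~(~a <-> (1 -> (a & a))) & b) <-> ((a -> a) -> a)) = 1 − 0.998 = 0.002

0.002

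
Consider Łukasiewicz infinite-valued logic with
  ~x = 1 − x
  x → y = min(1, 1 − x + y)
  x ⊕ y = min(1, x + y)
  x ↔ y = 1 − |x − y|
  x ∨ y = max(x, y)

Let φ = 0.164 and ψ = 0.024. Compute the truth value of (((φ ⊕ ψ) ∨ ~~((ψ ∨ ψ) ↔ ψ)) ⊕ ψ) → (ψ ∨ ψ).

φ ⊕ ψ = min(1, 0.164 + 0.024) = min(1, 0.188) = 0.188
ψ ∨ ψ = max(0.024, 0.024) = 0.024
(ψ ∨ ψ) ↔ ψ = 1 − |0.024 − 0.024| = 1 − 0.000 = 1.000
~((ψ ∨ ψ) ↔ ψ) = 1 − 1.000 = 0.000
~~((ψ ∨ ψ) ↔ ψ) = 1 − 0.000 = 1.000
(φ ⊕ ψ) ∨ ~~((ψ ∨ ψ) ↔ ψ) = max(0.188, 1.000) = 1.000
((φ ⊕ ψ) ∨ ~~((ψ ∨ ψ) ↔ ψ)) ⊕ ψ = min(1, 1.000 + 0.024) = min(1, 1.024) = 1.000
(((φ ⊕ ψ) ∨ ~~((ψ ∨ ψ) ↔ ψ)) ⊕ ψ) → (ψ ∨ ψ) = min(1, 1 − 1.000 + 0.024) = min(1, 0.024) = 0.024

0.024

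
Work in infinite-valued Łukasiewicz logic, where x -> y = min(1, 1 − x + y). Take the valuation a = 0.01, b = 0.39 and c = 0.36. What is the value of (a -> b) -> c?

a -> b = min(1, 1 − 0.01 + 0.39) = min(1, 1.38) = 1.00
(a -> b) -> c = min(1, 1 − 1.00 + 0.36) = min(1, 0.36) = 0.36

0.36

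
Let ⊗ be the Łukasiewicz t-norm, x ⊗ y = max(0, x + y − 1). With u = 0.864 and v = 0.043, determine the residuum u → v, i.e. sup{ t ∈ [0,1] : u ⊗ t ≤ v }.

0.179

The residuum of the Łukasiewicz t-norm gives the supremum: min(1, 1 − 0.864 + 0.043).
1 − 0.864 + 0.043 = 0.179, so t = min(1, 0.179) = 0.179.
Check: 0.864 ⊗ 0.179 = max(0, 0.043) = 0.043 ≤ 0.043.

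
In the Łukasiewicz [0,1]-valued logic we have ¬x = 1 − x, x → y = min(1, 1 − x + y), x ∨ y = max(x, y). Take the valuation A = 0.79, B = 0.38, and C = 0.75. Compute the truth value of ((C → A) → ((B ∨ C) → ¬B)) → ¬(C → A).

C → A = min(1, 1 − 0.75 + 0.79) = min(1, 1.04) = 1.00
B ∨ C = max(0.38, 0.75) = 0.75
¬B = 1 − 0.38 = 0.62
(B ∨ C) → ¬B = min(1, 1 − 0.75 + 0.62) = min(1, 0.87) = 0.87
(C → A) → ((B ∨ C) → ¬B) = min(1, 1 − 1.00 + 0.87) = min(1, 0.87) = 0.87
¬(C → A) = 1 − 1.00 = 0.00
((C → A) → ((B ∨ C) → ¬B)) → ¬(C → A) = min(1, 1 − 0.87 + 0.00) = min(1, 0.13) = 0.13

0.13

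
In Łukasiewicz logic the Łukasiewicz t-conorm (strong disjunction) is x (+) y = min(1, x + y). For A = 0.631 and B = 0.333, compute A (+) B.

0.964

A (+) B = min(1, 0.631 + 0.333) = min(1, 0.964) = 0.964
For comparison, the Gödel t-conorm max(x, y) would give 0.631.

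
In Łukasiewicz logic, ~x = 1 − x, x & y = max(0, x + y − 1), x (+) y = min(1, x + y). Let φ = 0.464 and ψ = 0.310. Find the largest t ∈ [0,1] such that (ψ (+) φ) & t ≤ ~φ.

ψ (+) φ = min(1, 0.310 + 0.464) = min(1, 0.774) = 0.774
So the left factor is ψ (+) φ = 0.774.
~φ = 1 − 0.464 = 0.536
So the right-hand bound is ~φ = 0.536.
The residuum of the Łukasiewicz t-norm gives the supremum: min(1, 1 − 0.774 + 0.536).
1 − 0.774 + 0.536 = 0.762, so t = min(1, 0.762) = 0.762.
Check: 0.774 & 0.762 = max(0, 0.536) = 0.536 ≤ 0.536.

0.762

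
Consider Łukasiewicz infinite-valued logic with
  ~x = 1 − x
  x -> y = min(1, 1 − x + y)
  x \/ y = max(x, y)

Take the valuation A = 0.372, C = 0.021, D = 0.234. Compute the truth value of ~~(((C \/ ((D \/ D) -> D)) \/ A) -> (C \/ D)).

0.234

D \/ D = max(0.234, 0.234) = 0.234
(D \/ D) -> D = min(1, 1 − 0.234 + 0.234) = min(1, 1.000) = 1.000
C \/ ((D \/ D) -> D) = max(0.021, 1.000) = 1.000
(C \/ ((D \/ D) -> D)) \/ A = max(1.000, 0.372) = 1.000
C \/ D = max(0.021, 0.234) = 0.234
((C \/ ((D \/ D) -> D)) \/ A) -> (C \/ D) = min(1, 1 − 1.000 + 0.234) = min(1, 0.234) = 0.234
~(((C \/ ((D \/ D) -> D)) \/ A) -> (C \/ D)) = 1 − 0.234 = 0.766
~~(((C \/ ((D \/ D) -> D)) \/ A) -> (C \/ D)) = 1 − 0.766 = 0.234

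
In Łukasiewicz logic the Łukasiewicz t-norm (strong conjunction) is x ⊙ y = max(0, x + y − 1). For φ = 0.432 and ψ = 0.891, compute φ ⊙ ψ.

φ ⊙ ψ = max(0, 0.432 + 0.891 − 1) = max(0, 0.323) = 0.323
For comparison, the Gödel (minimum) t-norm min(x, y) would give 0.432.

0.323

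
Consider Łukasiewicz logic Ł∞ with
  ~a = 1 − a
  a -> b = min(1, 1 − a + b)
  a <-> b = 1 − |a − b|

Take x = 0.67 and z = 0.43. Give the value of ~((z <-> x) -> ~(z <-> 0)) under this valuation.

0.33

z <-> x = 1 − |0.43 − 0.67| = 1 − 0.24 = 0.76
z <-> 0 = 1 − |0.43 − 0.00| = 1 − 0.43 = 0.57
~(z <-> 0) = 1 − 0.57 = 0.43
(z <-> x) -> ~(z <-> 0) = min(1, 1 − 0.76 + 0.43) = min(1, 0.67) = 0.67
~((z <-> x) -> ~(z <-> 0)) = 1 − 0.67 = 0.33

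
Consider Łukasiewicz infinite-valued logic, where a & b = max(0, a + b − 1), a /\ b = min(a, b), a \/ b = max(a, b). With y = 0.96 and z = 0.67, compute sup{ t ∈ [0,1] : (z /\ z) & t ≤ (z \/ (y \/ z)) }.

z /\ z = min(0.67, 0.67) = 0.67
So the left factor is z /\ z = 0.67.
y \/ z = max(0.96, 0.67) = 0.96
z \/ (y \/ z) = max(0.67, 0.96) = 0.96
So the right-hand bound is z \/ (y \/ z) = 0.96.
The residuum of the Łukasiewicz t-norm gives the supremum: min(1, 1 − 0.67 + 0.96).
1 − 0.67 + 0.96 = 1.29, so t = min(1, 1.29) = 1.00.
Check: 0.67 & 1.00 = max(0, 0.67) = 0.67 ≤ 0.96.

1.00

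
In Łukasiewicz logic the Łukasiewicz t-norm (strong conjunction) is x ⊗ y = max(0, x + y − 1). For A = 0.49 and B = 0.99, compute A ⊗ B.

0.48

A ⊗ B = max(0, 0.49 + 0.99 − 1) = max(0, 0.48) = 0.48
For comparison, the Gödel (minimum) t-norm min(x, y) would give 0.49.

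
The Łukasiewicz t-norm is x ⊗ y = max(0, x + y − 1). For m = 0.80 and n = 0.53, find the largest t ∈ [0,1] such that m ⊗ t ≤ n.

The residuum of the Łukasiewicz t-norm gives the supremum: min(1, 1 − 0.80 + 0.53).
1 − 0.80 + 0.53 = 0.73, so t = min(1, 0.73) = 0.73.
Check: 0.80 ⊗ 0.73 = max(0, 0.53) = 0.53 ≤ 0.53.

0.73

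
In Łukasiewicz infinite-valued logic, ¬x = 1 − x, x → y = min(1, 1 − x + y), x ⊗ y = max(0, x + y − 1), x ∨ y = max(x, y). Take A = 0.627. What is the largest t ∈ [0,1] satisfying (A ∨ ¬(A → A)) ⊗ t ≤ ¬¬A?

1.000

A → A = min(1, 1 − 0.627 + 0.627) = min(1, 1.000) = 1.000
¬(A → A) = 1 − 1.000 = 0.000
A ∨ ¬(A → A) = max(0.627, 0.000) = 0.627
So the left factor is A ∨ ¬(A → A) = 0.627.
¬A = 1 − 0.627 = 0.373
¬¬A = 1 − 0.373 = 0.627
So the right-hand bound is ¬¬A = 0.627.
The residuum of the Łukasiewicz t-norm gives the supremum: min(1, 1 − 0.627 + 0.627).
1 − 0.627 + 0.627 = 1.000, so t = min(1, 1.000) = 1.000.
Check: 0.627 ⊗ 1.000 = max(0, 0.627) = 0.627 ≤ 0.627.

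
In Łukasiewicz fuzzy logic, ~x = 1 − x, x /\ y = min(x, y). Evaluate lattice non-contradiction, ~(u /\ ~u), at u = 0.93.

0.93

~u = 1 − 0.93 = 0.07
u /\ ~u = min(0.93, 0.07) = 0.07
~(u /\ ~u) = 1 − 0.07 = 0.93
(The value 0.93 < 1 shows this instance is not satisfied; not a Ł∞-tautology — its value is 1 − min(a, 1−a).)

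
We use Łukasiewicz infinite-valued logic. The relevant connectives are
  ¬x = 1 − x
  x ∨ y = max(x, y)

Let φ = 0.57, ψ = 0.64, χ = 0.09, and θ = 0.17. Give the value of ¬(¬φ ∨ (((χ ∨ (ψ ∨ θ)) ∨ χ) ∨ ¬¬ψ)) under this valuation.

0.36

¬φ = 1 − 0.57 = 0.43
ψ ∨ θ = max(0.64, 0.17) = 0.64
χ ∨ (ψ ∨ θ) = max(0.09, 0.64) = 0.64
(χ ∨ (ψ ∨ θ)) ∨ χ = max(0.64, 0.09) = 0.64
¬ψ = 1 − 0.64 = 0.36
¬¬ψ = 1 − 0.36 = 0.64
((χ ∨ (ψ ∨ θ)) ∨ χ) ∨ ¬¬ψ = max(0.64, 0.64) = 0.64
¬φ ∨ (((χ ∨ (ψ ∨ θ)) ∨ χ) ∨ ¬¬ψ) = max(0.43, 0.64) = 0.64
¬(¬φ ∨ (((χ ∨ (ψ ∨ θ)) ∨ χ) ∨ ¬¬ψ)) = 1 − 0.64 = 0.36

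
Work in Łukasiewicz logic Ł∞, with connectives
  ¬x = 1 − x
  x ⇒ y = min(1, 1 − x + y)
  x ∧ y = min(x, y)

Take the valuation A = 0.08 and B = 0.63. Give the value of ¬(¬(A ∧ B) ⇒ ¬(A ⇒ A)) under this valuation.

A ∧ B = min(0.08, 0.63) = 0.08
¬(A ∧ B) = 1 − 0.08 = 0.92
A ⇒ A = min(1, 1 − 0.08 + 0.08) = min(1, 1.00) = 1.00
¬(A ⇒ A) = 1 − 1.00 = 0.00
¬(A ∧ B) ⇒ ¬(A ⇒ A) = min(1, 1 − 0.92 + 0.00) = min(1, 0.08) = 0.08
¬(¬(A ∧ B) ⇒ ¬(A ⇒ A)) = 1 − 0.08 = 0.92

0.92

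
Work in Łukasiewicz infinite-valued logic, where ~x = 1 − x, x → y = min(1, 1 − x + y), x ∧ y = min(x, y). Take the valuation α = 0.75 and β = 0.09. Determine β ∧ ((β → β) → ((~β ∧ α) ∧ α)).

β → β = min(1, 1 − 0.09 + 0.09) = min(1, 1.00) = 1.00
~β = 1 − 0.09 = 0.91
~β ∧ α = min(0.91, 0.75) = 0.75
(~β ∧ α) ∧ α = min(0.75, 0.75) = 0.75
(β → β) → ((~β ∧ α) ∧ α) = min(1, 1 − 1.00 + 0.75) = min(1, 0.75) = 0.75
β ∧ ((β → β) → ((~β ∧ α) ∧ α)) = min(0.09, 0.75) = 0.09

0.09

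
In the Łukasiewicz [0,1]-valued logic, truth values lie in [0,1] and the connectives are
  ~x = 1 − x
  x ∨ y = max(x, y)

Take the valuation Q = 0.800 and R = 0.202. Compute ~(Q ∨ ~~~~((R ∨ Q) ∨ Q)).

0.200

R ∨ Q = max(0.202, 0.800) = 0.800
(R ∨ Q) ∨ Q = max(0.800, 0.800) = 0.800
~((R ∨ Q) ∨ Q) = 1 − 0.800 = 0.200
~~((R ∨ Q) ∨ Q) = 1 − 0.200 = 0.800
~~~((R ∨ Q) ∨ Q) = 1 − 0.800 = 0.200
~~~~((R ∨ Q) ∨ Q) = 1 − 0.200 = 0.800
Q ∨ ~~~~((R ∨ Q) ∨ Q) = max(0.800, 0.800) = 0.800
~(Q ∨ ~~~~((R ∨ Q) ∨ Q)) = 1 − 0.800 = 0.200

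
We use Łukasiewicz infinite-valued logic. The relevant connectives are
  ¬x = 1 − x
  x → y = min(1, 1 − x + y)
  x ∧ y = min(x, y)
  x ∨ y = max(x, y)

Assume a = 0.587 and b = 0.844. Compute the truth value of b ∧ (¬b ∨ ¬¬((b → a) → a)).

0.844

¬b = 1 − 0.844 = 0.156
b → a = min(1, 1 − 0.844 + 0.587) = min(1, 0.743) = 0.743
(b → a) → a = min(1, 1 − 0.743 + 0.587) = min(1, 0.844) = 0.844
¬((b → a) → a) = 1 − 0.844 = 0.156
¬¬((b → a) → a) = 1 − 0.156 = 0.844
¬b ∨ ¬¬((b → a) → a) = max(0.156, 0.844) = 0.844
b ∧ (¬b ∨ ¬¬((b → a) → a)) = min(0.844, 0.844) = 0.844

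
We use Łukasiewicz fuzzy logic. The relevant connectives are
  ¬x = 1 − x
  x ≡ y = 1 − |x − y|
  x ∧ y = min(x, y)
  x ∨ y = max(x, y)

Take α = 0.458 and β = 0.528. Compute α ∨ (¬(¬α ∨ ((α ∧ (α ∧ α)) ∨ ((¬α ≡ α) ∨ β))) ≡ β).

¬α = 1 − 0.458 = 0.542
α ∧ α = min(0.458, 0.458) = 0.458
α ∧ (α ∧ α) = min(0.458, 0.458) = 0.458
¬α ≡ α = 1 − |0.542 − 0.458| = 1 − 0.084 = 0.916
(¬α ≡ α) ∨ β = max(0.916, 0.528) = 0.916
(α ∧ (α ∧ α)) ∨ ((¬α ≡ α) ∨ β) = max(0.458, 0.916) = 0.916
¬α ∨ ((α ∧ (α ∧ α)) ∨ ((¬α ≡ α) ∨ β)) = max(0.542, 0.916) = 0.916
¬(¬α ∨ ((α ∧ (α ∧ α)) ∨ ((¬α ≡ α) ∨ β))) = 1 − 0.916 = 0.084
¬(¬α ∨ ((α ∧ (α ∧ α)) ∨ ((¬α ≡ α) ∨ β))) ≡ β = 1 − |0.084 − 0.528| = 1 − 0.444 = 0.556
α ∨ (¬(¬α ∨ ((α ∧ (α ∧ α)) ∨ ((¬α ≡ α) ∨ β))) ≡ β) = max(0.458, 0.556) = 0.556

0.556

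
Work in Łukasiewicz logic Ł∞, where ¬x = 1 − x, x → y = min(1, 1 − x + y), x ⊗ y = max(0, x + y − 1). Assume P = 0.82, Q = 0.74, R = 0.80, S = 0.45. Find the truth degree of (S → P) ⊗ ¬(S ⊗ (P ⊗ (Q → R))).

S → P = min(1, 1 − 0.45 + 0.82) = min(1, 1.37) = 1.00
Q → R = min(1, 1 − 0.74 + 0.80) = min(1, 1.06) = 1.00
P ⊗ (Q → R) = max(0, 0.82 + 1.00 − 1) = max(0, 0.82) = 0.82
S ⊗ (P ⊗ (Q → R)) = max(0, 0.45 + 0.82 − 1) = max(0, 0.27) = 0.27
¬(S ⊗ (P ⊗ (Q → R))) = 1 − 0.27 = 0.73
(S → P) ⊗ ¬(S ⊗ (P ⊗ (Q → R))) = max(0, 1.00 + 0.73 − 1) = max(0, 0.73) = 0.73

0.73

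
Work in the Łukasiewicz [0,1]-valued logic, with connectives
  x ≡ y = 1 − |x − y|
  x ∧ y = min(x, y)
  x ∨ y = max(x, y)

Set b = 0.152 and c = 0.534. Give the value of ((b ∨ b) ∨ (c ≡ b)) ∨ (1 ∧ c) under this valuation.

b ∨ b = max(0.152, 0.152) = 0.152
c ≡ b = 1 − |0.534 − 0.152| = 1 − 0.382 = 0.618
(b ∨ b) ∨ (c ≡ b) = max(0.152, 0.618) = 0.618
1 ∧ c = min(1.000, 0.534) = 0.534
((b ∨ b) ∨ (c ≡ b)) ∨ (1 ∧ c) = max(0.618, 0.534) = 0.618

0.618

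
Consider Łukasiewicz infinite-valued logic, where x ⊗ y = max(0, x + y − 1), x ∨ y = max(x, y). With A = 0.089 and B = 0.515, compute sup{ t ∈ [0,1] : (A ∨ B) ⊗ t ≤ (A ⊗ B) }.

0.485

A ∨ B = max(0.089, 0.515) = 0.515
So the left factor is A ∨ B = 0.515.
A ⊗ B = max(0, 0.089 + 0.515 − 1) = max(0, -0.396) = 0.000
So the right-hand bound is A ⊗ B = 0.000.
The residuum of the Łukasiewicz t-norm gives the supremum: min(1, 1 − 0.515 + 0.000).
1 − 0.515 + 0.000 = 0.485, so t = min(1, 0.485) = 0.485.
Check: 0.515 ⊗ 0.485 = max(0, 0.000) = 0.000 ≤ 0.000.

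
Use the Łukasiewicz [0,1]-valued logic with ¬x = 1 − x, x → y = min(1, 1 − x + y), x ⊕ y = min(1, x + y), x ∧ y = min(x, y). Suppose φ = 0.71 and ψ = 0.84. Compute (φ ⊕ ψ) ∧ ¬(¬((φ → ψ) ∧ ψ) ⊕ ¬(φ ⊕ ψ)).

0.84

φ ⊕ ψ = min(1, 0.71 + 0.84) = min(1, 1.55) = 1.00
φ → ψ = min(1, 1 − 0.71 + 0.84) = min(1, 1.13) = 1.00
(φ → ψ) ∧ ψ = min(1.00, 0.84) = 0.84
¬((φ → ψ) ∧ ψ) = 1 − 0.84 = 0.16
¬(φ ⊕ ψ) = 1 − 1.00 = 0.00
¬((φ → ψ) ∧ ψ) ⊕ ¬(φ ⊕ ψ) = min(1, 0.16 + 0.00) = min(1, 0.16) = 0.16
¬(¬((φ → ψ) ∧ ψ) ⊕ ¬(φ ⊕ ψ)) = 1 − 0.16 = 0.84
(φ ⊕ ψ) ∧ ¬(¬((φ → ψ) ∧ ψ) ⊕ ¬(φ ⊕ ψ)) = min(1.00, 0.84) = 0.84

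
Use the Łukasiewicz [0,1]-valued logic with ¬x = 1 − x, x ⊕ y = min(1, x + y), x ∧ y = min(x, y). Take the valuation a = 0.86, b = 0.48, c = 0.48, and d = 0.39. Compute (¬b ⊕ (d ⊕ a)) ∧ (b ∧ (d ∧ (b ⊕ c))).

0.39

¬b = 1 − 0.48 = 0.52
d ⊕ a = min(1, 0.39 + 0.86) = min(1, 1.25) = 1.00
¬b ⊕ (d ⊕ a) = min(1, 0.52 + 1.00) = min(1, 1.52) = 1.00
b ⊕ c = min(1, 0.48 + 0.48) = min(1, 0.96) = 0.96
d ∧ (b ⊕ c) = min(0.39, 0.96) = 0.39
b ∧ (d ∧ (b ⊕ c)) = min(0.48, 0.39) = 0.39
(¬b ⊕ (d ⊕ a)) ∧ (b ∧ (d ∧ (b ⊕ c))) = min(1.00, 0.39) = 0.39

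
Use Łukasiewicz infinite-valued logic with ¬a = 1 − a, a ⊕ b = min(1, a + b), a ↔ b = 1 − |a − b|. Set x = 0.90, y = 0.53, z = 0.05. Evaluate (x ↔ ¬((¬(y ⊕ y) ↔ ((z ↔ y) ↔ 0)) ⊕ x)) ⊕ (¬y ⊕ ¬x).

y ⊕ y = min(1, 0.53 + 0.53) = min(1, 1.06) = 1.00
¬(y ⊕ y) = 1 − 1.00 = 0.00
z ↔ y = 1 − |0.05 − 0.53| = 1 − 0.48 = 0.52
(z ↔ y) ↔ 0 = 1 − |0.52 − 0.00| = 1 − 0.52 = 0.48
¬(y ⊕ y) ↔ ((z ↔ y) ↔ 0) = 1 − |0.00 − 0.48| = 1 − 0.48 = 0.52
(¬(y ⊕ y) ↔ ((z ↔ y) ↔ 0)) ⊕ x = min(1, 0.52 + 0.90) = min(1, 1.42) = 1.00
¬((¬(y ⊕ y) ↔ ((z ↔ y) ↔ 0)) ⊕ x) = 1 − 1.00 = 0.00
x ↔ ¬((¬(y ⊕ y) ↔ ((z ↔ y) ↔ 0)) ⊕ x) = 1 − |0.90 − 0.00| = 1 − 0.90 = 0.10
¬y = 1 − 0.53 = 0.47
¬x = 1 − 0.90 = 0.10
¬y ⊕ ¬x = min(1, 0.47 + 0.10) = min(1, 0.57) = 0.57
(x ↔ ¬((¬(y ⊕ y) ↔ ((z ↔ y) ↔ 0)) ⊕ x)) ⊕ (¬y ⊕ ¬x) = min(1, 0.10 + 0.57) = min(1, 0.67) = 0.67

0.67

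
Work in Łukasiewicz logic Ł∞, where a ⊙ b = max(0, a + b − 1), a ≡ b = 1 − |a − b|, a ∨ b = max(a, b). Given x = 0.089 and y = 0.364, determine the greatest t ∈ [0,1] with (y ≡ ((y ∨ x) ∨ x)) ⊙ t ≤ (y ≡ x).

0.725

y ∨ x = max(0.364, 0.089) = 0.364
(y ∨ x) ∨ x = max(0.364, 0.089) = 0.364
y ≡ ((y ∨ x) ∨ x) = 1 − |0.364 − 0.364| = 1 − 0.000 = 1.000
So the left factor is y ≡ ((y ∨ x) ∨ x) = 1.000.
y ≡ x = 1 − |0.364 − 0.089| = 1 − 0.275 = 0.725
So the right-hand bound is y ≡ x = 0.725.
The residuum of the Łukasiewicz t-norm gives the supremum: min(1, 1 − 1.000 + 0.725).
1 − 1.000 + 0.725 = 0.725, so t = min(1, 0.725) = 0.725.
Check: 1.000 ⊙ 0.725 = max(0, 0.725) = 0.725 ≤ 0.725.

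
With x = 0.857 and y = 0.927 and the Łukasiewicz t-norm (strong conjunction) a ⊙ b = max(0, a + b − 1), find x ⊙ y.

x ⊙ y = max(0, 0.857 + 0.927 − 1) = max(0, 0.784) = 0.784
For comparison, the Gödel (minimum) t-norm min(a, b) would give 0.857.

0.784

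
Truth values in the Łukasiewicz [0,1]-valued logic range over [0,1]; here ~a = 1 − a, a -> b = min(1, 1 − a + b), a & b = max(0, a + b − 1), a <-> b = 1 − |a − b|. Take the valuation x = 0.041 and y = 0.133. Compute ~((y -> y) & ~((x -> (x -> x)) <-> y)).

0.133

y -> y = min(1, 1 − 0.133 + 0.133) = min(1, 1.000) = 1.000
x -> x = min(1, 1 − 0.041 + 0.041) = min(1, 1.000) = 1.000
x -> (x -> x) = min(1, 1 − 0.041 + 1.000) = min(1, 1.959) = 1.000
(x -> (x -> x)) <-> y = 1 − |1.000 − 0.133| = 1 − 0.867 = 0.133
~((x -> (x -> x)) <-> y) = 1 − 0.133 = 0.867
(y -> y) & ~((x -> (x -> x)) <-> y) = max(0, 1.000 + 0.867 − 1) = max(0, 0.867) = 0.867
~((y -> y) & ~((x -> (x -> x)) <-> y)) = 1 − 0.867 = 0.133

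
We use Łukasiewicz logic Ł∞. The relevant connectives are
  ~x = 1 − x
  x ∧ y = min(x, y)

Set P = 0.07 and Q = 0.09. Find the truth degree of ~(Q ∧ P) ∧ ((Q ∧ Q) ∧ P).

0.07

Q ∧ P = min(0.09, 0.07) = 0.07
~(Q ∧ P) = 1 − 0.07 = 0.93
Q ∧ Q = min(0.09, 0.09) = 0.09
(Q ∧ Q) ∧ P = min(0.09, 0.07) = 0.07
~(Q ∧ P) ∧ ((Q ∧ Q) ∧ P) = min(0.93, 0.07) = 0.07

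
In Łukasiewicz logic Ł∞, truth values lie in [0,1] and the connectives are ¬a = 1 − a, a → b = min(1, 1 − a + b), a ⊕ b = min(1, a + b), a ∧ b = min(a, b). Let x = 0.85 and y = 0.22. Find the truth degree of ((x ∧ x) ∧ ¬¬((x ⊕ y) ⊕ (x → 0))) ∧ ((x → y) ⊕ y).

x ∧ x = min(0.85, 0.85) = 0.85
x ⊕ y = min(1, 0.85 + 0.22) = min(1, 1.07) = 1.00
x → 0 = min(1, 1 − 0.85 + 0.00) = min(1, 0.15) = 0.15
(x ⊕ y) ⊕ (x → 0) = min(1, 1.00 + 0.15) = min(1, 1.15) = 1.00
¬((x ⊕ y) ⊕ (x → 0)) = 1 − 1.00 = 0.00
¬¬((x ⊕ y) ⊕ (x → 0)) = 1 − 0.00 = 1.00
(x ∧ x) ∧ ¬¬((x ⊕ y) ⊕ (x → 0)) = min(0.85, 1.00) = 0.85
x → y = min(1, 1 − 0.85 + 0.22) = min(1, 0.37) = 0.37
(x → y) ⊕ y = min(1, 0.37 + 0.22) = min(1, 0.59) = 0.59
((x ∧ x) ∧ ¬¬((x ⊕ y) ⊕ (x → 0))) ∧ ((x → y) ⊕ y) = min(0.85, 0.59) = 0.59

0.59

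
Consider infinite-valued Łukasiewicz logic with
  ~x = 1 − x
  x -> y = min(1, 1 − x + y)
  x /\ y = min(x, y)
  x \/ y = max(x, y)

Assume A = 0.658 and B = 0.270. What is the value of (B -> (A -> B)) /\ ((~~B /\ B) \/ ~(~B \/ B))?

0.270

A -> B = min(1, 1 − 0.658 + 0.270) = min(1, 0.612) = 0.612
B -> (A -> B) = min(1, 1 − 0.270 + 0.612) = min(1, 1.342) = 1.000
~B = 1 − 0.270 = 0.730
~~B = 1 − 0.730 = 0.270
~~B /\ B = min(0.270, 0.270) = 0.270
~B \/ B = max(0.730, 0.270) = 0.730
~(~B \/ B) = 1 − 0.730 = 0.270
(~~B /\ B) \/ ~(~B \/ B) = max(0.270, 0.270) = 0.270
(B -> (A -> B)) /\ ((~~B /\ B) \/ ~(~B \/ B)) = min(1.000, 0.270) = 0.270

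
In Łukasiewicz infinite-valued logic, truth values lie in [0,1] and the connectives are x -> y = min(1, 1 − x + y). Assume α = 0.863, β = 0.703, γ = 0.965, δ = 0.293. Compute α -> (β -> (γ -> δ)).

0.762

γ -> δ = min(1, 1 − 0.965 + 0.293) = min(1, 0.328) = 0.328
β -> (γ -> δ) = min(1, 1 − 0.703 + 0.328) = min(1, 0.625) = 0.625
α -> (β -> (γ -> δ)) = min(1, 1 − 0.863 + 0.625) = min(1, 0.762) = 0.762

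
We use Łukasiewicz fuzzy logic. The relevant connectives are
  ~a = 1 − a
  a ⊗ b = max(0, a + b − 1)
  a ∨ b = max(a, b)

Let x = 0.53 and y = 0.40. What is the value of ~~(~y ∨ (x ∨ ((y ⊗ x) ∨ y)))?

0.60

~y = 1 − 0.40 = 0.60
y ⊗ x = max(0, 0.40 + 0.53 − 1) = max(0, -0.07) = 0.00
(y ⊗ x) ∨ y = max(0.00, 0.40) = 0.40
x ∨ ((y ⊗ x) ∨ y) = max(0.53, 0.40) = 0.53
~y ∨ (x ∨ ((y ⊗ x) ∨ y)) = max(0.60, 0.53) = 0.60
~(~y ∨ (x ∨ ((y ⊗ x) ∨ y))) = 1 − 0.60 = 0.40
~~(~y ∨ (x ∨ ((y ⊗ x) ∨ y))) = 1 − 0.40 = 0.60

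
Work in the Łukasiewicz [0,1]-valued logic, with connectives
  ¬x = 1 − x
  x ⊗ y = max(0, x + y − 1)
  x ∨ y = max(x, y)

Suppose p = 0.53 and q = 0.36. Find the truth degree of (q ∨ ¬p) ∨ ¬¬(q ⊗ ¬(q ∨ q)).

¬p = 1 − 0.53 = 0.47
q ∨ ¬p = max(0.36, 0.47) = 0.47
q ∨ q = max(0.36, 0.36) = 0.36
¬(q ∨ q) = 1 − 0.36 = 0.64
q ⊗ ¬(q ∨ q) = max(0, 0.36 + 0.64 − 1) = max(0, 0.00) = 0.00
¬(q ⊗ ¬(q ∨ q)) = 1 − 0.00 = 1.00
¬¬(q ⊗ ¬(q ∨ q)) = 1 − 1.00 = 0.00
(q ∨ ¬p) ∨ ¬¬(q ⊗ ¬(q ∨ q)) = max(0.47, 0.00) = 0.47

0.47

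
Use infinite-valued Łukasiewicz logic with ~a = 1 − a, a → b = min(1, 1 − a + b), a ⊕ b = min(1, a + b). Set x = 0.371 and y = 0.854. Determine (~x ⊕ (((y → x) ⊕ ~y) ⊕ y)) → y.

~x = 1 − 0.371 = 0.629
y → x = min(1, 1 − 0.854 + 0.371) = min(1, 0.517) = 0.517
~y = 1 − 0.854 = 0.146
(y → x) ⊕ ~y = min(1, 0.517 + 0.146) = min(1, 0.663) = 0.663
((y → x) ⊕ ~y) ⊕ y = min(1, 0.663 + 0.854) = min(1, 1.517) = 1.000
~x ⊕ (((y → x) ⊕ ~y) ⊕ y) = min(1, 0.629 + 1.000) = min(1, 1.629) = 1.000
(~x ⊕ (((y → x) ⊕ ~y) ⊕ y)) → y = min(1, 1 − 1.000 + 0.854) = min(1, 0.854) = 0.854

0.854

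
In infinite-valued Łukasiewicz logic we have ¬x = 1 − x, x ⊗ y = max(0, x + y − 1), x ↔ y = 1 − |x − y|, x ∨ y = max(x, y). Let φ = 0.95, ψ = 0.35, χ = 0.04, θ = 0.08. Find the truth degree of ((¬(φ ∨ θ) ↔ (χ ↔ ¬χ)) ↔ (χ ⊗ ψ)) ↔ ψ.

φ ∨ θ = max(0.95, 0.08) = 0.95
¬(φ ∨ θ) = 1 − 0.95 = 0.05
¬χ = 1 − 0.04 = 0.96
χ ↔ ¬χ = 1 − |0.04 − 0.96| = 1 − 0.92 = 0.08
¬(φ ∨ θ) ↔ (χ ↔ ¬χ) = 1 − |0.05 − 0.08| = 1 − 0.03 = 0.97
χ ⊗ ψ = max(0, 0.04 + 0.35 − 1) = max(0, -0.61) = 0.00
(¬(φ ∨ θ) ↔ (χ ↔ ¬χ)) ↔ (χ ⊗ ψ) = 1 − |0.97 − 0.00| = 1 − 0.97 = 0.03
((¬(φ ∨ θ) ↔ (χ ↔ ¬χ)) ↔ (χ ⊗ ψ)) ↔ ψ = 1 − |0.03 − 0.35| = 1 − 0.32 = 0.68

0.68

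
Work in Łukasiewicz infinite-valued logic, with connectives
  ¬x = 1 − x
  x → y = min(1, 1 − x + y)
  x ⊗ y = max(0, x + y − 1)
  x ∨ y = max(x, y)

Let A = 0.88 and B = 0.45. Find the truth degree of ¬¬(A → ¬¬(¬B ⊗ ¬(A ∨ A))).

0.12

¬B = 1 − 0.45 = 0.55
A ∨ A = max(0.88, 0.88) = 0.88
¬(A ∨ A) = 1 − 0.88 = 0.12
¬B ⊗ ¬(A ∨ A) = max(0, 0.55 + 0.12 − 1) = max(0, -0.33) = 0.00
¬(¬B ⊗ ¬(A ∨ A)) = 1 − 0.00 = 1.00
¬¬(¬B ⊗ ¬(A ∨ A)) = 1 − 1.00 = 0.00
A → ¬¬(¬B ⊗ ¬(A ∨ A)) = min(1, 1 − 0.88 + 0.00) = min(1, 0.12) = 0.12
¬(A → ¬¬(¬B ⊗ ¬(A ∨ A))) = 1 − 0.12 = 0.88
¬¬(A → ¬¬(¬B ⊗ ¬(A ∨ A))) = 1 − 0.88 = 0.12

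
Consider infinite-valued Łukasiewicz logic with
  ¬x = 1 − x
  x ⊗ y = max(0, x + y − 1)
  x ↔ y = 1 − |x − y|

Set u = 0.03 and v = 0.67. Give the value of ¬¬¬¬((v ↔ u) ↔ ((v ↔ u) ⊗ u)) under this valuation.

v ↔ u = 1 − |0.67 − 0.03| = 1 − 0.64 = 0.36
(v ↔ u) ⊗ u = max(0, 0.36 + 0.03 − 1) = max(0, -0.61) = 0.00
(v ↔ u) ↔ ((v ↔ u) ⊗ u) = 1 − |0.36 − 0.00| = 1 − 0.36 = 0.64
¬((v ↔ u) ↔ ((v ↔ u) ⊗ u)) = 1 − 0.64 = 0.36
¬¬((v ↔ u) ↔ ((v ↔ u) ⊗ u)) = 1 − 0.36 = 0.64
¬¬¬((v ↔ u) ↔ ((v ↔ u) ⊗ u)) = 1 − 0.64 = 0.36
¬¬¬¬((v ↔ u) ↔ ((v ↔ u) ⊗ u)) = 1 − 0.36 = 0.64

0.64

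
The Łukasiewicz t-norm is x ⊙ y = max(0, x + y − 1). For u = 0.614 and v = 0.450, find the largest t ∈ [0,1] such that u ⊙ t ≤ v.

The residuum of the Łukasiewicz t-norm gives the supremum: min(1, 1 − 0.614 + 0.450).
1 − 0.614 + 0.450 = 0.836, so t = min(1, 0.836) = 0.836.
Check: 0.614 ⊙ 0.836 = max(0, 0.450) = 0.450 ≤ 0.450.

0.836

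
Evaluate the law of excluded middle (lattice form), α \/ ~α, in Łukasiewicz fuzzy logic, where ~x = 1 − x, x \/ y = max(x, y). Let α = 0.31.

0.69

~α = 1 − 0.31 = 0.69
α \/ ~α = max(0.31, 0.69) = 0.69
(The value 0.69 < 1 shows this instance is not satisfied; not a Ł∞-tautology — its value is max(a, 1−a).)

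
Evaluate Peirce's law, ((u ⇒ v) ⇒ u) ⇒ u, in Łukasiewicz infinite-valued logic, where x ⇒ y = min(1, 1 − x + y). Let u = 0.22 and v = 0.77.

1.00

u ⇒ v = min(1, 1 − 0.22 + 0.77) = min(1, 1.55) = 1.00
(u ⇒ v) ⇒ u = min(1, 1 − 1.00 + 0.22) = min(1, 0.22) = 0.22
((u ⇒ v) ⇒ u) ⇒ u = min(1, 1 − 0.22 + 0.22) = min(1, 1.00) = 1.00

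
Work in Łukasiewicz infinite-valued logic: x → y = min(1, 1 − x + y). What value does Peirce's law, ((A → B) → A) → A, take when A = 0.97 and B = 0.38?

A → B = min(1, 1 − 0.97 + 0.38) = min(1, 0.41) = 0.41
(A → B) → A = min(1, 1 − 0.41 + 0.97) = min(1, 1.56) = 1.00
((A → B) → A) → A = min(1, 1 − 1.00 + 0.97) = min(1, 0.97) = 0.97
(The value 0.97 < 1 shows this instance is not satisfied; not a Ł∞-tautology in general.)

0.97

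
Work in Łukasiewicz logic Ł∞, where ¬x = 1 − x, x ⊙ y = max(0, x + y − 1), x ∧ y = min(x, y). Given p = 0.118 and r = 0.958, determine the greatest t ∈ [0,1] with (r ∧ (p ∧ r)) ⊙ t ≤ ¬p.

p ∧ r = min(0.118, 0.958) = 0.118
r ∧ (p ∧ r) = min(0.958, 0.118) = 0.118
So the left factor is r ∧ (p ∧ r) = 0.118.
¬p = 1 − 0.118 = 0.882
So the right-hand bound is ¬p = 0.882.
The residuum of the Łukasiewicz t-norm gives the supremum: min(1, 1 − 0.118 + 0.882).
1 − 0.118 + 0.882 = 1.764, so t = min(1, 1.764) = 1.000.
Check: 0.118 ⊙ 1.000 = max(0, 0.118) = 0.118 ≤ 0.882.

1.000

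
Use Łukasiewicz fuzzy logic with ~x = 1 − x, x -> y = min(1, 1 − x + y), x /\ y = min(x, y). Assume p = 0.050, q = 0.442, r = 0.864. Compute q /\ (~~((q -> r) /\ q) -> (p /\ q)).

q -> r = min(1, 1 − 0.442 + 0.864) = min(1, 1.422) = 1.000
(q -> r) /\ q = min(1.000, 0.442) = 0.442
~((q -> r) /\ q) = 1 − 0.442 = 0.558
~~((q -> r) /\ q) = 1 − 0.558 = 0.442
p /\ q = min(0.050, 0.442) = 0.050
~~((q -> r) /\ q) -> (p /\ q) = min(1, 1 − 0.442 + 0.050) = min(1, 0.608) = 0.608
q /\ (~~((q -> r) /\ q) -> (p /\ q)) = min(0.442, 0.608) = 0.442

0.442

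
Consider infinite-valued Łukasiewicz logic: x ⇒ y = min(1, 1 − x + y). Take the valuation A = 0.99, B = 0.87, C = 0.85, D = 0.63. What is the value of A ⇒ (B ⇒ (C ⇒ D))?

C ⇒ D = min(1, 1 − 0.85 + 0.63) = min(1, 0.78) = 0.78
B ⇒ (C ⇒ D) = min(1, 1 − 0.87 + 0.78) = min(1, 0.91) = 0.91
A ⇒ (B ⇒ (C ⇒ D)) = min(1, 1 − 0.99 + 0.91) = min(1, 0.92) = 0.92

0.92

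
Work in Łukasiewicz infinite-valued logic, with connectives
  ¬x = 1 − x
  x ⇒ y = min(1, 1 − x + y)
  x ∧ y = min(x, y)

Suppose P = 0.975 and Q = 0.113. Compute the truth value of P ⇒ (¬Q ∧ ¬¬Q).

¬Q = 1 − 0.113 = 0.887
¬¬Q = 1 − 0.887 = 0.113
¬Q ∧ ¬¬Q = min(0.887, 0.113) = 0.113
P ⇒ (¬Q ∧ ¬¬Q) = min(1, 1 − 0.975 + 0.113) = min(1, 0.138) = 0.138

0.138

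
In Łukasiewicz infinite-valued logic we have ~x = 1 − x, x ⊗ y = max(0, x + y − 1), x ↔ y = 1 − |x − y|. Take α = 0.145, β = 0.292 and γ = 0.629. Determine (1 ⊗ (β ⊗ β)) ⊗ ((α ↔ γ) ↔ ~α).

0.000

β ⊗ β = max(0, 0.292 + 0.292 − 1) = max(0, -0.416) = 0.000
1 ⊗ (β ⊗ β) = max(0, 1.000 + 0.000 − 1) = max(0, 0.000) = 0.000
α ↔ γ = 1 − |0.145 − 0.629| = 1 − 0.484 = 0.516
~α = 1 − 0.145 = 0.855
(α ↔ γ) ↔ ~α = 1 − |0.516 − 0.855| = 1 − 0.339 = 0.661
(1 ⊗ (β ⊗ β)) ⊗ ((α ↔ γ) ↔ ~α) = max(0, 0.000 + 0.661 − 1) = max(0, -0.339) = 0.000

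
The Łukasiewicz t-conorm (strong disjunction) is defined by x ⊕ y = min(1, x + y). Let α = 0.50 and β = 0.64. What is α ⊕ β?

α ⊕ β = min(1, 0.50 + 0.64) = min(1, 1.14) = 1.00
For comparison, the Gödel t-conorm max(x, y) would give 0.64.

1.00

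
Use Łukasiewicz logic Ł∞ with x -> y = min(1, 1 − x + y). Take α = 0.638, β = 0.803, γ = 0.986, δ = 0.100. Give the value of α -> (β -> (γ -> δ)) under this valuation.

γ -> δ = min(1, 1 − 0.986 + 0.100) = min(1, 0.114) = 0.114
β -> (γ -> δ) = min(1, 1 − 0.803 + 0.114) = min(1, 0.311) = 0.311
α -> (β -> (γ -> δ)) = min(1, 1 − 0.638 + 0.311) = min(1, 0.673) = 0.673

0.673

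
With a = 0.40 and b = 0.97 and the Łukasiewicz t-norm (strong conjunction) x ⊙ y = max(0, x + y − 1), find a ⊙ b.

a ⊙ b = max(0, 0.40 + 0.97 − 1) = max(0, 0.37) = 0.37
For comparison, the Gödel (minimum) t-norm min(x, y) would give 0.40.

0.37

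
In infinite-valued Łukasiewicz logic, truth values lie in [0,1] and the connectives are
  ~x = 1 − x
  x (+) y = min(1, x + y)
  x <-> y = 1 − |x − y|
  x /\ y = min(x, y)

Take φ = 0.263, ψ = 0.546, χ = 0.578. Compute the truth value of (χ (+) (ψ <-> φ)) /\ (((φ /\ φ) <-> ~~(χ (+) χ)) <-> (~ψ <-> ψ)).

0.355

ψ <-> φ = 1 − |0.546 − 0.263| = 1 − 0.283 = 0.717
χ (+) (ψ <-> φ) = min(1, 0.578 + 0.717) = min(1, 1.295) = 1.000
φ /\ φ = min(0.263, 0.263) = 0.263
χ (+) χ = min(1, 0.578 + 0.578) = min(1, 1.156) = 1.000
~(χ (+) χ) = 1 − 1.000 = 0.000
~~(χ (+) χ) = 1 − 0.000 = 1.000
(φ /\ φ) <-> ~~(χ (+) χ) = 1 − |0.263 − 1.000| = 1 − 0.737 = 0.263
~ψ = 1 − 0.546 = 0.454
~ψ <-> ψ = 1 − |0.454 − 0.546| = 1 − 0.092 = 0.908
((φ /\ φ) <-> ~~(χ (+) χ)) <-> (~ψ <-> ψ) = 1 − |0.263 − 0.908| = 1 − 0.645 = 0.355
(χ (+) (ψ <-> φ)) /\ (((φ /\ φ) <-> ~~(χ (+) χ)) <-> (~ψ <-> ψ)) = min(1.000, 0.355) = 0.355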